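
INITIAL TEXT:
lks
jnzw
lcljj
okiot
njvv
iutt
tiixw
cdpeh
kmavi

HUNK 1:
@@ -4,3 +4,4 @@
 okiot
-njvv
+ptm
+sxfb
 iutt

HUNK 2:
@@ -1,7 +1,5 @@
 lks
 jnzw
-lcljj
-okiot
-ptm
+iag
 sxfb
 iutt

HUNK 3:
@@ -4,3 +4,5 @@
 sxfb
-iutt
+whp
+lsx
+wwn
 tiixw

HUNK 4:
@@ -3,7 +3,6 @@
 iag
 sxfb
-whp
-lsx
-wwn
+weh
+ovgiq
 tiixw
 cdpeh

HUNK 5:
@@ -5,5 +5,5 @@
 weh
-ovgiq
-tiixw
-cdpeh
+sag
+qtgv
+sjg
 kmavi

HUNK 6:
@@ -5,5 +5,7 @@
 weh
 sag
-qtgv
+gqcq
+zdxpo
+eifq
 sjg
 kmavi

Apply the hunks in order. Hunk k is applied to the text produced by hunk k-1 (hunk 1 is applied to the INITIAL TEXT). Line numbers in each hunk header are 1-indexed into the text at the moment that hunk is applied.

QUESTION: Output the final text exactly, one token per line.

Hunk 1: at line 4 remove [njvv] add [ptm,sxfb] -> 10 lines: lks jnzw lcljj okiot ptm sxfb iutt tiixw cdpeh kmavi
Hunk 2: at line 1 remove [lcljj,okiot,ptm] add [iag] -> 8 lines: lks jnzw iag sxfb iutt tiixw cdpeh kmavi
Hunk 3: at line 4 remove [iutt] add [whp,lsx,wwn] -> 10 lines: lks jnzw iag sxfb whp lsx wwn tiixw cdpeh kmavi
Hunk 4: at line 3 remove [whp,lsx,wwn] add [weh,ovgiq] -> 9 lines: lks jnzw iag sxfb weh ovgiq tiixw cdpeh kmavi
Hunk 5: at line 5 remove [ovgiq,tiixw,cdpeh] add [sag,qtgv,sjg] -> 9 lines: lks jnzw iag sxfb weh sag qtgv sjg kmavi
Hunk 6: at line 5 remove [qtgv] add [gqcq,zdxpo,eifq] -> 11 lines: lks jnzw iag sxfb weh sag gqcq zdxpo eifq sjg kmavi

Answer: lks
jnzw
iag
sxfb
weh
sag
gqcq
zdxpo
eifq
sjg
kmavi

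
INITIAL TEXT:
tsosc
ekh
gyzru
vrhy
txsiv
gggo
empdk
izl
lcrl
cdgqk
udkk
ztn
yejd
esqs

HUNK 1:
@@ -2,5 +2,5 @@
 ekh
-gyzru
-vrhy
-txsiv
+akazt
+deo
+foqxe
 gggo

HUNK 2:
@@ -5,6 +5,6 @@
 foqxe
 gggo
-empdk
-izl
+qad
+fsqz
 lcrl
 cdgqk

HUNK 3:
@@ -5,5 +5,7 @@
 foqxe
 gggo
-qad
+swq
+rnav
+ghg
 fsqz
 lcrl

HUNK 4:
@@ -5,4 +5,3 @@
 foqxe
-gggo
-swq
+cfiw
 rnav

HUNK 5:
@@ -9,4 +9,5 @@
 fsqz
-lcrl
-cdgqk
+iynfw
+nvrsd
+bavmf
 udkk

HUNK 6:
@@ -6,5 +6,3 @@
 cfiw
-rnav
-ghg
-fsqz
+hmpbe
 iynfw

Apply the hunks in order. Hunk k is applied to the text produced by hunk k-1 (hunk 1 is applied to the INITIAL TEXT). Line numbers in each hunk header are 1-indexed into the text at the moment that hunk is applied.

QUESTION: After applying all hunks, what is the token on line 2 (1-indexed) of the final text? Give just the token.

Hunk 1: at line 2 remove [gyzru,vrhy,txsiv] add [akazt,deo,foqxe] -> 14 lines: tsosc ekh akazt deo foqxe gggo empdk izl lcrl cdgqk udkk ztn yejd esqs
Hunk 2: at line 5 remove [empdk,izl] add [qad,fsqz] -> 14 lines: tsosc ekh akazt deo foqxe gggo qad fsqz lcrl cdgqk udkk ztn yejd esqs
Hunk 3: at line 5 remove [qad] add [swq,rnav,ghg] -> 16 lines: tsosc ekh akazt deo foqxe gggo swq rnav ghg fsqz lcrl cdgqk udkk ztn yejd esqs
Hunk 4: at line 5 remove [gggo,swq] add [cfiw] -> 15 lines: tsosc ekh akazt deo foqxe cfiw rnav ghg fsqz lcrl cdgqk udkk ztn yejd esqs
Hunk 5: at line 9 remove [lcrl,cdgqk] add [iynfw,nvrsd,bavmf] -> 16 lines: tsosc ekh akazt deo foqxe cfiw rnav ghg fsqz iynfw nvrsd bavmf udkk ztn yejd esqs
Hunk 6: at line 6 remove [rnav,ghg,fsqz] add [hmpbe] -> 14 lines: tsosc ekh akazt deo foqxe cfiw hmpbe iynfw nvrsd bavmf udkk ztn yejd esqs
Final line 2: ekh

Answer: ekh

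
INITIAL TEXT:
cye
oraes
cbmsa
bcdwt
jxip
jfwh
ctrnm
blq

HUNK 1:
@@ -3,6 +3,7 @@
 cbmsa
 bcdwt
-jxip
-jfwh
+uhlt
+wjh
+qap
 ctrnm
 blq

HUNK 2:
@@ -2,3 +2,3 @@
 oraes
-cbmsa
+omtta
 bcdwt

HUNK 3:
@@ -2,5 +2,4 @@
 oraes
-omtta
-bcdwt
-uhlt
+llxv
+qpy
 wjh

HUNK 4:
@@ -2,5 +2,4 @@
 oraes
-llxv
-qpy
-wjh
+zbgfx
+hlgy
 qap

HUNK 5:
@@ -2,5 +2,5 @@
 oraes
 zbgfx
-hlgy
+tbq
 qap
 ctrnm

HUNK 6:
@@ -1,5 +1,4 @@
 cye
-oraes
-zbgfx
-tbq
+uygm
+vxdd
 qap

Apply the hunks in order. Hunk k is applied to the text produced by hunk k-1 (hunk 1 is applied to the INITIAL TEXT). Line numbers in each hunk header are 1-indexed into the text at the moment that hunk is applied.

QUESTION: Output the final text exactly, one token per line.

Answer: cye
uygm
vxdd
qap
ctrnm
blq

Derivation:
Hunk 1: at line 3 remove [jxip,jfwh] add [uhlt,wjh,qap] -> 9 lines: cye oraes cbmsa bcdwt uhlt wjh qap ctrnm blq
Hunk 2: at line 2 remove [cbmsa] add [omtta] -> 9 lines: cye oraes omtta bcdwt uhlt wjh qap ctrnm blq
Hunk 3: at line 2 remove [omtta,bcdwt,uhlt] add [llxv,qpy] -> 8 lines: cye oraes llxv qpy wjh qap ctrnm blq
Hunk 4: at line 2 remove [llxv,qpy,wjh] add [zbgfx,hlgy] -> 7 lines: cye oraes zbgfx hlgy qap ctrnm blq
Hunk 5: at line 2 remove [hlgy] add [tbq] -> 7 lines: cye oraes zbgfx tbq qap ctrnm blq
Hunk 6: at line 1 remove [oraes,zbgfx,tbq] add [uygm,vxdd] -> 6 lines: cye uygm vxdd qap ctrnm blq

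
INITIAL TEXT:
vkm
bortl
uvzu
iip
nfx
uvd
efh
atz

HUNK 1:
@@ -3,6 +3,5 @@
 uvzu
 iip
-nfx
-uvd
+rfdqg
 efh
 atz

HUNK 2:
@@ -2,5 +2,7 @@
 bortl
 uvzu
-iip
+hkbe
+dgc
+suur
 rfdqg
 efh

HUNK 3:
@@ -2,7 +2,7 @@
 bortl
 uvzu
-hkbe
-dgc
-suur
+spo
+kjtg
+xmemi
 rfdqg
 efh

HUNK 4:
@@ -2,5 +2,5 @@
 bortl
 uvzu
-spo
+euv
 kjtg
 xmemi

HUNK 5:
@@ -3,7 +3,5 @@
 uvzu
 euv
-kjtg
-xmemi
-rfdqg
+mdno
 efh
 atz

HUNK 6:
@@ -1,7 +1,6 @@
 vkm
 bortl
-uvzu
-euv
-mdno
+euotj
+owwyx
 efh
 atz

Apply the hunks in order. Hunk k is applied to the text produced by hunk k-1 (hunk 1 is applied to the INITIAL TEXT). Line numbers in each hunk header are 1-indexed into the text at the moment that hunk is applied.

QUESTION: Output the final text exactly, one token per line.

Answer: vkm
bortl
euotj
owwyx
efh
atz

Derivation:
Hunk 1: at line 3 remove [nfx,uvd] add [rfdqg] -> 7 lines: vkm bortl uvzu iip rfdqg efh atz
Hunk 2: at line 2 remove [iip] add [hkbe,dgc,suur] -> 9 lines: vkm bortl uvzu hkbe dgc suur rfdqg efh atz
Hunk 3: at line 2 remove [hkbe,dgc,suur] add [spo,kjtg,xmemi] -> 9 lines: vkm bortl uvzu spo kjtg xmemi rfdqg efh atz
Hunk 4: at line 2 remove [spo] add [euv] -> 9 lines: vkm bortl uvzu euv kjtg xmemi rfdqg efh atz
Hunk 5: at line 3 remove [kjtg,xmemi,rfdqg] add [mdno] -> 7 lines: vkm bortl uvzu euv mdno efh atz
Hunk 6: at line 1 remove [uvzu,euv,mdno] add [euotj,owwyx] -> 6 lines: vkm bortl euotj owwyx efh atz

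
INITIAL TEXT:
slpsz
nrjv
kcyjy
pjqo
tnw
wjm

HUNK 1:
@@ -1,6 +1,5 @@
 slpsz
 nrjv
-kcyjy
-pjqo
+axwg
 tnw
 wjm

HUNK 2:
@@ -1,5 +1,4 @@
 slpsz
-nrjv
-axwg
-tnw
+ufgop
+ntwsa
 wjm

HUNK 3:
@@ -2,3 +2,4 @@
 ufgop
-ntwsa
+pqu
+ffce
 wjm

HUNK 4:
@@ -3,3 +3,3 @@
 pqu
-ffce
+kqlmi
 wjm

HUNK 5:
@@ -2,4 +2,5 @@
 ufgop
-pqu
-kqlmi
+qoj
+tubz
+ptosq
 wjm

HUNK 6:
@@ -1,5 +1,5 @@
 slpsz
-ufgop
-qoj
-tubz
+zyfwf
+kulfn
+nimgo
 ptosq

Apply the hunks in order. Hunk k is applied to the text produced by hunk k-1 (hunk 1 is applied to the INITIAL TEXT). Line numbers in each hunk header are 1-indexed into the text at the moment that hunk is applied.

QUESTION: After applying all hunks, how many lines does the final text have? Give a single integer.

Hunk 1: at line 1 remove [kcyjy,pjqo] add [axwg] -> 5 lines: slpsz nrjv axwg tnw wjm
Hunk 2: at line 1 remove [nrjv,axwg,tnw] add [ufgop,ntwsa] -> 4 lines: slpsz ufgop ntwsa wjm
Hunk 3: at line 2 remove [ntwsa] add [pqu,ffce] -> 5 lines: slpsz ufgop pqu ffce wjm
Hunk 4: at line 3 remove [ffce] add [kqlmi] -> 5 lines: slpsz ufgop pqu kqlmi wjm
Hunk 5: at line 2 remove [pqu,kqlmi] add [qoj,tubz,ptosq] -> 6 lines: slpsz ufgop qoj tubz ptosq wjm
Hunk 6: at line 1 remove [ufgop,qoj,tubz] add [zyfwf,kulfn,nimgo] -> 6 lines: slpsz zyfwf kulfn nimgo ptosq wjm
Final line count: 6

Answer: 6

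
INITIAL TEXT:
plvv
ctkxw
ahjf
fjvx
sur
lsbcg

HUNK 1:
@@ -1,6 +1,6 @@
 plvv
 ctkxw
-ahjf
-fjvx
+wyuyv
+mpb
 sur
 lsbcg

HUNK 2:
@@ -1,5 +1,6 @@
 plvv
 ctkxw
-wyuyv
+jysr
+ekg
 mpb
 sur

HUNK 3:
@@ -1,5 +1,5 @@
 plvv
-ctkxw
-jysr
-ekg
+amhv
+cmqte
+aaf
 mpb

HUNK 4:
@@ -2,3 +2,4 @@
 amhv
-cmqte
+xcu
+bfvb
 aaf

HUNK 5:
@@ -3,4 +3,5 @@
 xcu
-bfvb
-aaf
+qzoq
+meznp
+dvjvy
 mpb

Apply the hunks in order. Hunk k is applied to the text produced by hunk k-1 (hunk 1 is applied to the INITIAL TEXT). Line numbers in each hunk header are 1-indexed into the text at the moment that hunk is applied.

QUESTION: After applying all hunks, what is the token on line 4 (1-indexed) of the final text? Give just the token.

Hunk 1: at line 1 remove [ahjf,fjvx] add [wyuyv,mpb] -> 6 lines: plvv ctkxw wyuyv mpb sur lsbcg
Hunk 2: at line 1 remove [wyuyv] add [jysr,ekg] -> 7 lines: plvv ctkxw jysr ekg mpb sur lsbcg
Hunk 3: at line 1 remove [ctkxw,jysr,ekg] add [amhv,cmqte,aaf] -> 7 lines: plvv amhv cmqte aaf mpb sur lsbcg
Hunk 4: at line 2 remove [cmqte] add [xcu,bfvb] -> 8 lines: plvv amhv xcu bfvb aaf mpb sur lsbcg
Hunk 5: at line 3 remove [bfvb,aaf] add [qzoq,meznp,dvjvy] -> 9 lines: plvv amhv xcu qzoq meznp dvjvy mpb sur lsbcg
Final line 4: qzoq

Answer: qzoq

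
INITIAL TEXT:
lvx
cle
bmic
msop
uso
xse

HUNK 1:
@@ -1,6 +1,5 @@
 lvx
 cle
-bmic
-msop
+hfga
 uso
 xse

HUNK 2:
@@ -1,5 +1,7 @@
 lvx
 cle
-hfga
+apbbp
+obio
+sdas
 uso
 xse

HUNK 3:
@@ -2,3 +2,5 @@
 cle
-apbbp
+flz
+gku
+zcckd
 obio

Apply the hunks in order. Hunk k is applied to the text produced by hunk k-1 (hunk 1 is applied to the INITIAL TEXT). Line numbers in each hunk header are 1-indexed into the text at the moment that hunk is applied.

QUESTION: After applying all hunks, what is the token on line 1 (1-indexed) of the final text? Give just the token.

Answer: lvx

Derivation:
Hunk 1: at line 1 remove [bmic,msop] add [hfga] -> 5 lines: lvx cle hfga uso xse
Hunk 2: at line 1 remove [hfga] add [apbbp,obio,sdas] -> 7 lines: lvx cle apbbp obio sdas uso xse
Hunk 3: at line 2 remove [apbbp] add [flz,gku,zcckd] -> 9 lines: lvx cle flz gku zcckd obio sdas uso xse
Final line 1: lvx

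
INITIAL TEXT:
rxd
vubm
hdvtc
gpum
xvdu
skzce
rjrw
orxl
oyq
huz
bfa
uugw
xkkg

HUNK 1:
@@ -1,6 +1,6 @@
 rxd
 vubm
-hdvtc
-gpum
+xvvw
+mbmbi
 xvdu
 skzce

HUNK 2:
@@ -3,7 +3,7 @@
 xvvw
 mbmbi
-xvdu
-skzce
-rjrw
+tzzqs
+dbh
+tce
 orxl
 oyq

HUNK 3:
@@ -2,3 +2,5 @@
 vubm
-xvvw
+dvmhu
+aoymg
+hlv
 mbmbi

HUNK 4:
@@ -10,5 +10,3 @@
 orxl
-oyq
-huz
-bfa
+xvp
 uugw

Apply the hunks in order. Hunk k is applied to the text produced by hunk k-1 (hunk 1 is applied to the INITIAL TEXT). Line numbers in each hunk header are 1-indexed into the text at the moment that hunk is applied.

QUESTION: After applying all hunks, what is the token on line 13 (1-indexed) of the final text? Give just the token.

Hunk 1: at line 1 remove [hdvtc,gpum] add [xvvw,mbmbi] -> 13 lines: rxd vubm xvvw mbmbi xvdu skzce rjrw orxl oyq huz bfa uugw xkkg
Hunk 2: at line 3 remove [xvdu,skzce,rjrw] add [tzzqs,dbh,tce] -> 13 lines: rxd vubm xvvw mbmbi tzzqs dbh tce orxl oyq huz bfa uugw xkkg
Hunk 3: at line 2 remove [xvvw] add [dvmhu,aoymg,hlv] -> 15 lines: rxd vubm dvmhu aoymg hlv mbmbi tzzqs dbh tce orxl oyq huz bfa uugw xkkg
Hunk 4: at line 10 remove [oyq,huz,bfa] add [xvp] -> 13 lines: rxd vubm dvmhu aoymg hlv mbmbi tzzqs dbh tce orxl xvp uugw xkkg
Final line 13: xkkg

Answer: xkkg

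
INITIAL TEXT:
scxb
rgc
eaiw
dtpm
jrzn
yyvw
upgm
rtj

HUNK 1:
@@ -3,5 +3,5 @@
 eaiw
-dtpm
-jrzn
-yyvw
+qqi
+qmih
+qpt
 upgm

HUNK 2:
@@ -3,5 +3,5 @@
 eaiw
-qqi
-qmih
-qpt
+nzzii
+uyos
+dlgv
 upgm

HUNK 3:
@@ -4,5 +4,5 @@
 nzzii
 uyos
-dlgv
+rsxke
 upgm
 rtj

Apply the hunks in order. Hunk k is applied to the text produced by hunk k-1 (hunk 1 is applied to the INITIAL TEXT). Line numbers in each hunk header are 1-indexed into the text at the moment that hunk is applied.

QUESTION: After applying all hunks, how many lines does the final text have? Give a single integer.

Answer: 8

Derivation:
Hunk 1: at line 3 remove [dtpm,jrzn,yyvw] add [qqi,qmih,qpt] -> 8 lines: scxb rgc eaiw qqi qmih qpt upgm rtj
Hunk 2: at line 3 remove [qqi,qmih,qpt] add [nzzii,uyos,dlgv] -> 8 lines: scxb rgc eaiw nzzii uyos dlgv upgm rtj
Hunk 3: at line 4 remove [dlgv] add [rsxke] -> 8 lines: scxb rgc eaiw nzzii uyos rsxke upgm rtj
Final line count: 8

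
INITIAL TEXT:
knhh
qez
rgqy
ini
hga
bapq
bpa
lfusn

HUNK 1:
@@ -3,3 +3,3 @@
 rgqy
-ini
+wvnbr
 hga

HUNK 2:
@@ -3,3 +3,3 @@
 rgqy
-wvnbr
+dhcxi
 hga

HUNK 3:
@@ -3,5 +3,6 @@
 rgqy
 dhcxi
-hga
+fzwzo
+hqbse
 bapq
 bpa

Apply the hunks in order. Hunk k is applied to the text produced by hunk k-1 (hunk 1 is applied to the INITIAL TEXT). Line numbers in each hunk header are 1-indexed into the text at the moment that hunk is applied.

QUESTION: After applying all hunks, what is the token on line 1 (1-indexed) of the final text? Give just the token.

Answer: knhh

Derivation:
Hunk 1: at line 3 remove [ini] add [wvnbr] -> 8 lines: knhh qez rgqy wvnbr hga bapq bpa lfusn
Hunk 2: at line 3 remove [wvnbr] add [dhcxi] -> 8 lines: knhh qez rgqy dhcxi hga bapq bpa lfusn
Hunk 3: at line 3 remove [hga] add [fzwzo,hqbse] -> 9 lines: knhh qez rgqy dhcxi fzwzo hqbse bapq bpa lfusn
Final line 1: knhh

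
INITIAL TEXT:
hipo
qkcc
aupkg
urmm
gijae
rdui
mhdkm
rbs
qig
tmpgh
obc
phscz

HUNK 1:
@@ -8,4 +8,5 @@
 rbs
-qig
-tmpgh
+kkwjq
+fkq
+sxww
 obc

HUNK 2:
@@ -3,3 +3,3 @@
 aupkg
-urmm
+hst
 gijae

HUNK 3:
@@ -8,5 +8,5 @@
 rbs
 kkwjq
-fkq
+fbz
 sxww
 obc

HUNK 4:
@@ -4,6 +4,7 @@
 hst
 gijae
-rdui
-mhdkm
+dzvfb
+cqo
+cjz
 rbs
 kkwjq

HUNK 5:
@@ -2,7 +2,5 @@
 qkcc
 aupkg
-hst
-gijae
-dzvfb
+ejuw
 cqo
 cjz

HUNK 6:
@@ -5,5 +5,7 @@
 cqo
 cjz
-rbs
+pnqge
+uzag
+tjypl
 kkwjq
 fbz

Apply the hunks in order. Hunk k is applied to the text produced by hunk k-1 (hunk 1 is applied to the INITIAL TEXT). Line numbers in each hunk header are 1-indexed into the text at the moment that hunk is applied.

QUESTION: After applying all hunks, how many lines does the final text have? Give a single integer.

Hunk 1: at line 8 remove [qig,tmpgh] add [kkwjq,fkq,sxww] -> 13 lines: hipo qkcc aupkg urmm gijae rdui mhdkm rbs kkwjq fkq sxww obc phscz
Hunk 2: at line 3 remove [urmm] add [hst] -> 13 lines: hipo qkcc aupkg hst gijae rdui mhdkm rbs kkwjq fkq sxww obc phscz
Hunk 3: at line 8 remove [fkq] add [fbz] -> 13 lines: hipo qkcc aupkg hst gijae rdui mhdkm rbs kkwjq fbz sxww obc phscz
Hunk 4: at line 4 remove [rdui,mhdkm] add [dzvfb,cqo,cjz] -> 14 lines: hipo qkcc aupkg hst gijae dzvfb cqo cjz rbs kkwjq fbz sxww obc phscz
Hunk 5: at line 2 remove [hst,gijae,dzvfb] add [ejuw] -> 12 lines: hipo qkcc aupkg ejuw cqo cjz rbs kkwjq fbz sxww obc phscz
Hunk 6: at line 5 remove [rbs] add [pnqge,uzag,tjypl] -> 14 lines: hipo qkcc aupkg ejuw cqo cjz pnqge uzag tjypl kkwjq fbz sxww obc phscz
Final line count: 14

Answer: 14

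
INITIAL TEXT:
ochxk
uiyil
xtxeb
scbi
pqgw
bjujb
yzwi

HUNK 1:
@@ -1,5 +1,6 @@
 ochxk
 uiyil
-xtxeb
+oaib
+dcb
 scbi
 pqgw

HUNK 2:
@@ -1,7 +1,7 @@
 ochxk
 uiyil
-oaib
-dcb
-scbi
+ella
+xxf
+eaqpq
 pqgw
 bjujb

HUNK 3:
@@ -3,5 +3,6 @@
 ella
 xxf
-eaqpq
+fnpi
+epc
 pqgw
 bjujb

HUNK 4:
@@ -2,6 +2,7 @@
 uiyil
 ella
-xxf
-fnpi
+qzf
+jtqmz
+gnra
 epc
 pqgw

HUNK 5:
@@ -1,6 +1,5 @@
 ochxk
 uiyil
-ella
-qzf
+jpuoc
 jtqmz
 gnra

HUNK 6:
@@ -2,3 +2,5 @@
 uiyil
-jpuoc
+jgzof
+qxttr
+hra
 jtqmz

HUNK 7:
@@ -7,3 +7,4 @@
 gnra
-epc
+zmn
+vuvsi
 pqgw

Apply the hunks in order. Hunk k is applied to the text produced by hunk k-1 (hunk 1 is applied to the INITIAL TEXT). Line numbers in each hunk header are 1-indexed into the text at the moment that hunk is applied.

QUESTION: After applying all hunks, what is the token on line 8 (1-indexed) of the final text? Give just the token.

Answer: zmn

Derivation:
Hunk 1: at line 1 remove [xtxeb] add [oaib,dcb] -> 8 lines: ochxk uiyil oaib dcb scbi pqgw bjujb yzwi
Hunk 2: at line 1 remove [oaib,dcb,scbi] add [ella,xxf,eaqpq] -> 8 lines: ochxk uiyil ella xxf eaqpq pqgw bjujb yzwi
Hunk 3: at line 3 remove [eaqpq] add [fnpi,epc] -> 9 lines: ochxk uiyil ella xxf fnpi epc pqgw bjujb yzwi
Hunk 4: at line 2 remove [xxf,fnpi] add [qzf,jtqmz,gnra] -> 10 lines: ochxk uiyil ella qzf jtqmz gnra epc pqgw bjujb yzwi
Hunk 5: at line 1 remove [ella,qzf] add [jpuoc] -> 9 lines: ochxk uiyil jpuoc jtqmz gnra epc pqgw bjujb yzwi
Hunk 6: at line 2 remove [jpuoc] add [jgzof,qxttr,hra] -> 11 lines: ochxk uiyil jgzof qxttr hra jtqmz gnra epc pqgw bjujb yzwi
Hunk 7: at line 7 remove [epc] add [zmn,vuvsi] -> 12 lines: ochxk uiyil jgzof qxttr hra jtqmz gnra zmn vuvsi pqgw bjujb yzwi
Final line 8: zmn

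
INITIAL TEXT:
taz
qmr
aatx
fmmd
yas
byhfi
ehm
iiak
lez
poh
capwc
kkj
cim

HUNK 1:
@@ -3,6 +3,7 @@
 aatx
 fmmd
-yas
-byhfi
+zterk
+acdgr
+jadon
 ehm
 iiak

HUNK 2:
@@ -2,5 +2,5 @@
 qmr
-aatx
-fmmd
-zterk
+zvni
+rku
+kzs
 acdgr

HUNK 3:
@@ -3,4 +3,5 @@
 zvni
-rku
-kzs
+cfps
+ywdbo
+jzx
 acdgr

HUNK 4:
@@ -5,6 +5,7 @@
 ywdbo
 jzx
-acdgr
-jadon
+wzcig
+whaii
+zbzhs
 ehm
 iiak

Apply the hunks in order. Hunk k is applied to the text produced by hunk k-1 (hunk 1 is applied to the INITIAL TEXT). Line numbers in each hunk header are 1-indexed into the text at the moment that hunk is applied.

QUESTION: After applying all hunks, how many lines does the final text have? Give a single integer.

Hunk 1: at line 3 remove [yas,byhfi] add [zterk,acdgr,jadon] -> 14 lines: taz qmr aatx fmmd zterk acdgr jadon ehm iiak lez poh capwc kkj cim
Hunk 2: at line 2 remove [aatx,fmmd,zterk] add [zvni,rku,kzs] -> 14 lines: taz qmr zvni rku kzs acdgr jadon ehm iiak lez poh capwc kkj cim
Hunk 3: at line 3 remove [rku,kzs] add [cfps,ywdbo,jzx] -> 15 lines: taz qmr zvni cfps ywdbo jzx acdgr jadon ehm iiak lez poh capwc kkj cim
Hunk 4: at line 5 remove [acdgr,jadon] add [wzcig,whaii,zbzhs] -> 16 lines: taz qmr zvni cfps ywdbo jzx wzcig whaii zbzhs ehm iiak lez poh capwc kkj cim
Final line count: 16

Answer: 16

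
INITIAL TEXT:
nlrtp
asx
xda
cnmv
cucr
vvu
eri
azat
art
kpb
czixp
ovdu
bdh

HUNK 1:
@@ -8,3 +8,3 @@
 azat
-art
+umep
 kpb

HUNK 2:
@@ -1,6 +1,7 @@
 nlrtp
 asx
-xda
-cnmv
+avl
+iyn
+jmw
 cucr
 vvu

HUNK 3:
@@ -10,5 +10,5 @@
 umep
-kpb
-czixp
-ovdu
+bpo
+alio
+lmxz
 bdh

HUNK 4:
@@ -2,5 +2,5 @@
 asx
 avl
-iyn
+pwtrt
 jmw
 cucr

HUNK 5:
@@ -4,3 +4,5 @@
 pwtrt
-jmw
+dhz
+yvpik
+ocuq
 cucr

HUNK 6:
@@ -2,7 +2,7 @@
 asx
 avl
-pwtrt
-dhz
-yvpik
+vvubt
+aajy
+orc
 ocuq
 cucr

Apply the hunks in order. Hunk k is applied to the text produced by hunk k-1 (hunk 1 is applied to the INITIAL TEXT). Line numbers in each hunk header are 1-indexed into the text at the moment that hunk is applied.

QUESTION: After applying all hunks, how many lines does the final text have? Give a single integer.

Hunk 1: at line 8 remove [art] add [umep] -> 13 lines: nlrtp asx xda cnmv cucr vvu eri azat umep kpb czixp ovdu bdh
Hunk 2: at line 1 remove [xda,cnmv] add [avl,iyn,jmw] -> 14 lines: nlrtp asx avl iyn jmw cucr vvu eri azat umep kpb czixp ovdu bdh
Hunk 3: at line 10 remove [kpb,czixp,ovdu] add [bpo,alio,lmxz] -> 14 lines: nlrtp asx avl iyn jmw cucr vvu eri azat umep bpo alio lmxz bdh
Hunk 4: at line 2 remove [iyn] add [pwtrt] -> 14 lines: nlrtp asx avl pwtrt jmw cucr vvu eri azat umep bpo alio lmxz bdh
Hunk 5: at line 4 remove [jmw] add [dhz,yvpik,ocuq] -> 16 lines: nlrtp asx avl pwtrt dhz yvpik ocuq cucr vvu eri azat umep bpo alio lmxz bdh
Hunk 6: at line 2 remove [pwtrt,dhz,yvpik] add [vvubt,aajy,orc] -> 16 lines: nlrtp asx avl vvubt aajy orc ocuq cucr vvu eri azat umep bpo alio lmxz bdh
Final line count: 16

Answer: 16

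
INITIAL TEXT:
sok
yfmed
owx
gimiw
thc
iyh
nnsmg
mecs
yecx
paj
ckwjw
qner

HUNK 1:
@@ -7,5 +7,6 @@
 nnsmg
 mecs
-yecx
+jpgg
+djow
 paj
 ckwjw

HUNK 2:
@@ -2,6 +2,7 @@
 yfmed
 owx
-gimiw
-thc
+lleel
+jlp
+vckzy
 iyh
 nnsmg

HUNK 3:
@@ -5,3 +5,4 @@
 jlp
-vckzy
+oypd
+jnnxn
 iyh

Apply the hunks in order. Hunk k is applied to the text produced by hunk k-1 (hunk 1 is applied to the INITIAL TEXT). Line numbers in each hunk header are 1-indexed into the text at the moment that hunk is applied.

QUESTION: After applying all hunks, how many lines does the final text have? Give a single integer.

Answer: 15

Derivation:
Hunk 1: at line 7 remove [yecx] add [jpgg,djow] -> 13 lines: sok yfmed owx gimiw thc iyh nnsmg mecs jpgg djow paj ckwjw qner
Hunk 2: at line 2 remove [gimiw,thc] add [lleel,jlp,vckzy] -> 14 lines: sok yfmed owx lleel jlp vckzy iyh nnsmg mecs jpgg djow paj ckwjw qner
Hunk 3: at line 5 remove [vckzy] add [oypd,jnnxn] -> 15 lines: sok yfmed owx lleel jlp oypd jnnxn iyh nnsmg mecs jpgg djow paj ckwjw qner
Final line count: 15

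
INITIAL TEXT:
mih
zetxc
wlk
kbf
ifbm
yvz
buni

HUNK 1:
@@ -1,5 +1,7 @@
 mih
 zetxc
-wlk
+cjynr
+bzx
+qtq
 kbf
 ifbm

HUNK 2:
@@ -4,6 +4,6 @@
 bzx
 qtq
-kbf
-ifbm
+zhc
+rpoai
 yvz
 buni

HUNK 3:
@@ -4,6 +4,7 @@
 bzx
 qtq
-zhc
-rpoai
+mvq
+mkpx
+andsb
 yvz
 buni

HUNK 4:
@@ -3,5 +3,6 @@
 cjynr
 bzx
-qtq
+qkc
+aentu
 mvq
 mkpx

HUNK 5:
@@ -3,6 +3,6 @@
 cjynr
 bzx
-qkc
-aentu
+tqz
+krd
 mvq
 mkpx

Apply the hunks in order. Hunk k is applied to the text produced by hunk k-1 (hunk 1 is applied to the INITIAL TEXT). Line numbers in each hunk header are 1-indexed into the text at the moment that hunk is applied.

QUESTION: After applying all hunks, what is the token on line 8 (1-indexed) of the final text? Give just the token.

Answer: mkpx

Derivation:
Hunk 1: at line 1 remove [wlk] add [cjynr,bzx,qtq] -> 9 lines: mih zetxc cjynr bzx qtq kbf ifbm yvz buni
Hunk 2: at line 4 remove [kbf,ifbm] add [zhc,rpoai] -> 9 lines: mih zetxc cjynr bzx qtq zhc rpoai yvz buni
Hunk 3: at line 4 remove [zhc,rpoai] add [mvq,mkpx,andsb] -> 10 lines: mih zetxc cjynr bzx qtq mvq mkpx andsb yvz buni
Hunk 4: at line 3 remove [qtq] add [qkc,aentu] -> 11 lines: mih zetxc cjynr bzx qkc aentu mvq mkpx andsb yvz buni
Hunk 5: at line 3 remove [qkc,aentu] add [tqz,krd] -> 11 lines: mih zetxc cjynr bzx tqz krd mvq mkpx andsb yvz buni
Final line 8: mkpx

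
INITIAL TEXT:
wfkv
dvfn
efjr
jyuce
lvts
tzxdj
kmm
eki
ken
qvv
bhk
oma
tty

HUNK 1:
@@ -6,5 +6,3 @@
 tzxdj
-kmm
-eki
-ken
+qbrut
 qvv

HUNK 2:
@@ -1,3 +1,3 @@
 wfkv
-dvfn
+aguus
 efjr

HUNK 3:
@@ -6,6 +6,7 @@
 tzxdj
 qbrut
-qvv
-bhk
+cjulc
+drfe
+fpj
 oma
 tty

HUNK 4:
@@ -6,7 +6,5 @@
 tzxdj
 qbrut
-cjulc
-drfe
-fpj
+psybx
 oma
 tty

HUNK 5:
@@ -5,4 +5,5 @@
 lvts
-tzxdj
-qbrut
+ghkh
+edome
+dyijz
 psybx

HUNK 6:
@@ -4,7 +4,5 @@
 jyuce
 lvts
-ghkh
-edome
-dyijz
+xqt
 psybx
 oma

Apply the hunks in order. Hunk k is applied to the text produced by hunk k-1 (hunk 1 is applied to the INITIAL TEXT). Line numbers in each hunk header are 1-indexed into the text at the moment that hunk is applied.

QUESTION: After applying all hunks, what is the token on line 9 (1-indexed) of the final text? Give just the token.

Answer: tty

Derivation:
Hunk 1: at line 6 remove [kmm,eki,ken] add [qbrut] -> 11 lines: wfkv dvfn efjr jyuce lvts tzxdj qbrut qvv bhk oma tty
Hunk 2: at line 1 remove [dvfn] add [aguus] -> 11 lines: wfkv aguus efjr jyuce lvts tzxdj qbrut qvv bhk oma tty
Hunk 3: at line 6 remove [qvv,bhk] add [cjulc,drfe,fpj] -> 12 lines: wfkv aguus efjr jyuce lvts tzxdj qbrut cjulc drfe fpj oma tty
Hunk 4: at line 6 remove [cjulc,drfe,fpj] add [psybx] -> 10 lines: wfkv aguus efjr jyuce lvts tzxdj qbrut psybx oma tty
Hunk 5: at line 5 remove [tzxdj,qbrut] add [ghkh,edome,dyijz] -> 11 lines: wfkv aguus efjr jyuce lvts ghkh edome dyijz psybx oma tty
Hunk 6: at line 4 remove [ghkh,edome,dyijz] add [xqt] -> 9 lines: wfkv aguus efjr jyuce lvts xqt psybx oma tty
Final line 9: tty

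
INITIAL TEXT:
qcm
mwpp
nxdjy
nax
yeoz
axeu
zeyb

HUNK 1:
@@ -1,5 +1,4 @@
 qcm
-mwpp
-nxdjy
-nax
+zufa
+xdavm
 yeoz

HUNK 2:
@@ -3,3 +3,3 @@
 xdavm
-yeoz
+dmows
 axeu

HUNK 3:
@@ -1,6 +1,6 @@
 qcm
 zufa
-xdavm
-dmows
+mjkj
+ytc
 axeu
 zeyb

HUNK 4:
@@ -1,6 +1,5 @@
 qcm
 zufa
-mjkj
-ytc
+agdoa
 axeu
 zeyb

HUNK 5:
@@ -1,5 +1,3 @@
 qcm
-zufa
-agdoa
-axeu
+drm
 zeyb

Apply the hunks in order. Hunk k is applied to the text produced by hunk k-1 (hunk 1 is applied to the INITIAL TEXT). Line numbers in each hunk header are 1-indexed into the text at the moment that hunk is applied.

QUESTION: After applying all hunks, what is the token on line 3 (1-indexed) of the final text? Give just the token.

Answer: zeyb

Derivation:
Hunk 1: at line 1 remove [mwpp,nxdjy,nax] add [zufa,xdavm] -> 6 lines: qcm zufa xdavm yeoz axeu zeyb
Hunk 2: at line 3 remove [yeoz] add [dmows] -> 6 lines: qcm zufa xdavm dmows axeu zeyb
Hunk 3: at line 1 remove [xdavm,dmows] add [mjkj,ytc] -> 6 lines: qcm zufa mjkj ytc axeu zeyb
Hunk 4: at line 1 remove [mjkj,ytc] add [agdoa] -> 5 lines: qcm zufa agdoa axeu zeyb
Hunk 5: at line 1 remove [zufa,agdoa,axeu] add [drm] -> 3 lines: qcm drm zeyb
Final line 3: zeyb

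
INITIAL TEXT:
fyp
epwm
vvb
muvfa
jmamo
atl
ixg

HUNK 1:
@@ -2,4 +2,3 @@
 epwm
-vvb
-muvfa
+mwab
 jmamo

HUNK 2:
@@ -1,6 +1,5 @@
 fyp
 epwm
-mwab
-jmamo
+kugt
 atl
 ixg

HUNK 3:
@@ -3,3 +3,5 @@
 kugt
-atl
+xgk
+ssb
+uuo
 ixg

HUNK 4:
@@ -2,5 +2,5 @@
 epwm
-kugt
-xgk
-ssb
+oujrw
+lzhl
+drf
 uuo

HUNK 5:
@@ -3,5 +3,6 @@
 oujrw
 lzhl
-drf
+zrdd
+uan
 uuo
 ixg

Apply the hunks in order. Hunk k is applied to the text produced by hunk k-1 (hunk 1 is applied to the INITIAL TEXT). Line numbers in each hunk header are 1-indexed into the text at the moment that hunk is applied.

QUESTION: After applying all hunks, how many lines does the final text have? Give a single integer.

Answer: 8

Derivation:
Hunk 1: at line 2 remove [vvb,muvfa] add [mwab] -> 6 lines: fyp epwm mwab jmamo atl ixg
Hunk 2: at line 1 remove [mwab,jmamo] add [kugt] -> 5 lines: fyp epwm kugt atl ixg
Hunk 3: at line 3 remove [atl] add [xgk,ssb,uuo] -> 7 lines: fyp epwm kugt xgk ssb uuo ixg
Hunk 4: at line 2 remove [kugt,xgk,ssb] add [oujrw,lzhl,drf] -> 7 lines: fyp epwm oujrw lzhl drf uuo ixg
Hunk 5: at line 3 remove [drf] add [zrdd,uan] -> 8 lines: fyp epwm oujrw lzhl zrdd uan uuo ixg
Final line count: 8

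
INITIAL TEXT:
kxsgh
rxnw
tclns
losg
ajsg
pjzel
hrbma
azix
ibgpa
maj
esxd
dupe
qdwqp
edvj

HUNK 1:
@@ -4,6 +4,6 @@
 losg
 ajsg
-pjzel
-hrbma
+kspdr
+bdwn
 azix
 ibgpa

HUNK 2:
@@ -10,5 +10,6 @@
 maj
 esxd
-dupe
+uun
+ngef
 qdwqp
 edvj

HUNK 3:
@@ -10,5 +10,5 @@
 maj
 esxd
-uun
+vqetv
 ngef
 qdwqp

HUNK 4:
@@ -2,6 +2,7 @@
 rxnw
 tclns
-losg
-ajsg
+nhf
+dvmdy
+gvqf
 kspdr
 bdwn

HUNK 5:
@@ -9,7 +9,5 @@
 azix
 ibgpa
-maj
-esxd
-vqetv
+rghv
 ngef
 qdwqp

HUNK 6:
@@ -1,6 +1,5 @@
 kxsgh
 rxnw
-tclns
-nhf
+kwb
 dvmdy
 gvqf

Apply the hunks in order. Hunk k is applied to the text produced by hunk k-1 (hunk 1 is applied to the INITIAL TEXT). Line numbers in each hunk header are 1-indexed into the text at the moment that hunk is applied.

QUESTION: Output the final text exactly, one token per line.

Answer: kxsgh
rxnw
kwb
dvmdy
gvqf
kspdr
bdwn
azix
ibgpa
rghv
ngef
qdwqp
edvj

Derivation:
Hunk 1: at line 4 remove [pjzel,hrbma] add [kspdr,bdwn] -> 14 lines: kxsgh rxnw tclns losg ajsg kspdr bdwn azix ibgpa maj esxd dupe qdwqp edvj
Hunk 2: at line 10 remove [dupe] add [uun,ngef] -> 15 lines: kxsgh rxnw tclns losg ajsg kspdr bdwn azix ibgpa maj esxd uun ngef qdwqp edvj
Hunk 3: at line 10 remove [uun] add [vqetv] -> 15 lines: kxsgh rxnw tclns losg ajsg kspdr bdwn azix ibgpa maj esxd vqetv ngef qdwqp edvj
Hunk 4: at line 2 remove [losg,ajsg] add [nhf,dvmdy,gvqf] -> 16 lines: kxsgh rxnw tclns nhf dvmdy gvqf kspdr bdwn azix ibgpa maj esxd vqetv ngef qdwqp edvj
Hunk 5: at line 9 remove [maj,esxd,vqetv] add [rghv] -> 14 lines: kxsgh rxnw tclns nhf dvmdy gvqf kspdr bdwn azix ibgpa rghv ngef qdwqp edvj
Hunk 6: at line 1 remove [tclns,nhf] add [kwb] -> 13 lines: kxsgh rxnw kwb dvmdy gvqf kspdr bdwn azix ibgpa rghv ngef qdwqp edvj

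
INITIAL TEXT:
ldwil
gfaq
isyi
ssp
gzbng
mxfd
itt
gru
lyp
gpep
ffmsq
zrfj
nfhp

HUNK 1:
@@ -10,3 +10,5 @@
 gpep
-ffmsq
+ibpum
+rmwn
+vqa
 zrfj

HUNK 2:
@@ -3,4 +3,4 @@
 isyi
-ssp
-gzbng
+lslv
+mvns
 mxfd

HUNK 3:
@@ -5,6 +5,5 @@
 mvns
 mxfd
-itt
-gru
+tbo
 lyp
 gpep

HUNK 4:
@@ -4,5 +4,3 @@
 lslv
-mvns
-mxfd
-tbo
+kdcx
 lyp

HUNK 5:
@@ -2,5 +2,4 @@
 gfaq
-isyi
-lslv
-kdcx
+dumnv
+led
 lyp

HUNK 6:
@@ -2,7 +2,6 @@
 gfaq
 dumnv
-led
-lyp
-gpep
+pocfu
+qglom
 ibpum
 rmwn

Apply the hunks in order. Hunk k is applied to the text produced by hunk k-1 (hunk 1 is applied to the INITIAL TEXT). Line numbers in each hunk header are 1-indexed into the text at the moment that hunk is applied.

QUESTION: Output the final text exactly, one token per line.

Answer: ldwil
gfaq
dumnv
pocfu
qglom
ibpum
rmwn
vqa
zrfj
nfhp

Derivation:
Hunk 1: at line 10 remove [ffmsq] add [ibpum,rmwn,vqa] -> 15 lines: ldwil gfaq isyi ssp gzbng mxfd itt gru lyp gpep ibpum rmwn vqa zrfj nfhp
Hunk 2: at line 3 remove [ssp,gzbng] add [lslv,mvns] -> 15 lines: ldwil gfaq isyi lslv mvns mxfd itt gru lyp gpep ibpum rmwn vqa zrfj nfhp
Hunk 3: at line 5 remove [itt,gru] add [tbo] -> 14 lines: ldwil gfaq isyi lslv mvns mxfd tbo lyp gpep ibpum rmwn vqa zrfj nfhp
Hunk 4: at line 4 remove [mvns,mxfd,tbo] add [kdcx] -> 12 lines: ldwil gfaq isyi lslv kdcx lyp gpep ibpum rmwn vqa zrfj nfhp
Hunk 5: at line 2 remove [isyi,lslv,kdcx] add [dumnv,led] -> 11 lines: ldwil gfaq dumnv led lyp gpep ibpum rmwn vqa zrfj nfhp
Hunk 6: at line 2 remove [led,lyp,gpep] add [pocfu,qglom] -> 10 lines: ldwil gfaq dumnv pocfu qglom ibpum rmwn vqa zrfj nfhp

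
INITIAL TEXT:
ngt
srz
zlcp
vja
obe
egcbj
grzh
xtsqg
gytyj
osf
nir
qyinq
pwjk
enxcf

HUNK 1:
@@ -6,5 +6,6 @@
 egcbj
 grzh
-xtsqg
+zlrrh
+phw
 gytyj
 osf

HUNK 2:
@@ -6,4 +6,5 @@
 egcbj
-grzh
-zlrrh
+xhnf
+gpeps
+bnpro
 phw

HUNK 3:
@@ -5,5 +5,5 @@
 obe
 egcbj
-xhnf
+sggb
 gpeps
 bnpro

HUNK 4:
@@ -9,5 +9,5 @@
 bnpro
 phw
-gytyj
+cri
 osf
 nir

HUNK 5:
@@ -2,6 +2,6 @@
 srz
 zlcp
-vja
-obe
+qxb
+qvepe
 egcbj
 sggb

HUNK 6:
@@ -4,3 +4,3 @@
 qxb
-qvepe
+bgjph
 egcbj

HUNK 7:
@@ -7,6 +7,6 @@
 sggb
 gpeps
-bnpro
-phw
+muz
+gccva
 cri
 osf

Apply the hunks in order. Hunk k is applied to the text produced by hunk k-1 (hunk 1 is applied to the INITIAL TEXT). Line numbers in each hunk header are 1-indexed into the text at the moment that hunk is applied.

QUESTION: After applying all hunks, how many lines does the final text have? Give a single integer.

Hunk 1: at line 6 remove [xtsqg] add [zlrrh,phw] -> 15 lines: ngt srz zlcp vja obe egcbj grzh zlrrh phw gytyj osf nir qyinq pwjk enxcf
Hunk 2: at line 6 remove [grzh,zlrrh] add [xhnf,gpeps,bnpro] -> 16 lines: ngt srz zlcp vja obe egcbj xhnf gpeps bnpro phw gytyj osf nir qyinq pwjk enxcf
Hunk 3: at line 5 remove [xhnf] add [sggb] -> 16 lines: ngt srz zlcp vja obe egcbj sggb gpeps bnpro phw gytyj osf nir qyinq pwjk enxcf
Hunk 4: at line 9 remove [gytyj] add [cri] -> 16 lines: ngt srz zlcp vja obe egcbj sggb gpeps bnpro phw cri osf nir qyinq pwjk enxcf
Hunk 5: at line 2 remove [vja,obe] add [qxb,qvepe] -> 16 lines: ngt srz zlcp qxb qvepe egcbj sggb gpeps bnpro phw cri osf nir qyinq pwjk enxcf
Hunk 6: at line 4 remove [qvepe] add [bgjph] -> 16 lines: ngt srz zlcp qxb bgjph egcbj sggb gpeps bnpro phw cri osf nir qyinq pwjk enxcf
Hunk 7: at line 7 remove [bnpro,phw] add [muz,gccva] -> 16 lines: ngt srz zlcp qxb bgjph egcbj sggb gpeps muz gccva cri osf nir qyinq pwjk enxcf
Final line count: 16

Answer: 16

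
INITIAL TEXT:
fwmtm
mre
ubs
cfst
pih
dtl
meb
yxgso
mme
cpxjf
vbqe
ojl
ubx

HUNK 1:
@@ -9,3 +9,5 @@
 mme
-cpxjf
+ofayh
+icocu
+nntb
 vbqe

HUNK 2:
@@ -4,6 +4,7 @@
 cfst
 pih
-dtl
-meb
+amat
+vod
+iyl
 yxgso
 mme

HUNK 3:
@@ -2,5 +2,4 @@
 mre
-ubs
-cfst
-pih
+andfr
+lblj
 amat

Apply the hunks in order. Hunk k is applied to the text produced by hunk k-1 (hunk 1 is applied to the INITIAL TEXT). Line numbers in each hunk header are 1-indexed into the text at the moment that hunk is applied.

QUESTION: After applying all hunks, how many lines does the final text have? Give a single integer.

Answer: 15

Derivation:
Hunk 1: at line 9 remove [cpxjf] add [ofayh,icocu,nntb] -> 15 lines: fwmtm mre ubs cfst pih dtl meb yxgso mme ofayh icocu nntb vbqe ojl ubx
Hunk 2: at line 4 remove [dtl,meb] add [amat,vod,iyl] -> 16 lines: fwmtm mre ubs cfst pih amat vod iyl yxgso mme ofayh icocu nntb vbqe ojl ubx
Hunk 3: at line 2 remove [ubs,cfst,pih] add [andfr,lblj] -> 15 lines: fwmtm mre andfr lblj amat vod iyl yxgso mme ofayh icocu nntb vbqe ojl ubx
Final line count: 15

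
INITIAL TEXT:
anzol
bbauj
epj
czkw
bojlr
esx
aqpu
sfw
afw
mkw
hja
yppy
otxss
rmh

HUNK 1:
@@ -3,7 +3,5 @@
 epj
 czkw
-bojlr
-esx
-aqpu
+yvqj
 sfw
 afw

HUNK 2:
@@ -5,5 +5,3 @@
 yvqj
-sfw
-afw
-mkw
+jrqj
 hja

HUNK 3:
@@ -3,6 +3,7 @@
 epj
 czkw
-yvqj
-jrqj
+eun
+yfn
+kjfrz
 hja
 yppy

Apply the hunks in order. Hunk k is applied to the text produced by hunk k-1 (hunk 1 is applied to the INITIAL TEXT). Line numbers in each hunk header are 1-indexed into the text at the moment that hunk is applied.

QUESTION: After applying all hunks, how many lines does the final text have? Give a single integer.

Answer: 11

Derivation:
Hunk 1: at line 3 remove [bojlr,esx,aqpu] add [yvqj] -> 12 lines: anzol bbauj epj czkw yvqj sfw afw mkw hja yppy otxss rmh
Hunk 2: at line 5 remove [sfw,afw,mkw] add [jrqj] -> 10 lines: anzol bbauj epj czkw yvqj jrqj hja yppy otxss rmh
Hunk 3: at line 3 remove [yvqj,jrqj] add [eun,yfn,kjfrz] -> 11 lines: anzol bbauj epj czkw eun yfn kjfrz hja yppy otxss rmh
Final line count: 11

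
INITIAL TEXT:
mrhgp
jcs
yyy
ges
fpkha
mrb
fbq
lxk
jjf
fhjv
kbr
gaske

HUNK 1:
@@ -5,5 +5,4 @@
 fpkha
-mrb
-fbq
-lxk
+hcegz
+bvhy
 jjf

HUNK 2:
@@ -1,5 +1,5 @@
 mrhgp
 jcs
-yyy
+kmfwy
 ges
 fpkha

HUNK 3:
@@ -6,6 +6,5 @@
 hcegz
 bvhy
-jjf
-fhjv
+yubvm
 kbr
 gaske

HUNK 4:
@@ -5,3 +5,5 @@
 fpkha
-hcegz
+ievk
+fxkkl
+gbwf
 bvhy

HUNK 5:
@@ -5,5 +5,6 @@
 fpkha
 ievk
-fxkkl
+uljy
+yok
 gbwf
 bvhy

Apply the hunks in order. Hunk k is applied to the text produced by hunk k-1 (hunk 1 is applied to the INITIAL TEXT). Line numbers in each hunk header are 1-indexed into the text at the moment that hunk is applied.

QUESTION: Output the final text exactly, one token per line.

Answer: mrhgp
jcs
kmfwy
ges
fpkha
ievk
uljy
yok
gbwf
bvhy
yubvm
kbr
gaske

Derivation:
Hunk 1: at line 5 remove [mrb,fbq,lxk] add [hcegz,bvhy] -> 11 lines: mrhgp jcs yyy ges fpkha hcegz bvhy jjf fhjv kbr gaske
Hunk 2: at line 1 remove [yyy] add [kmfwy] -> 11 lines: mrhgp jcs kmfwy ges fpkha hcegz bvhy jjf fhjv kbr gaske
Hunk 3: at line 6 remove [jjf,fhjv] add [yubvm] -> 10 lines: mrhgp jcs kmfwy ges fpkha hcegz bvhy yubvm kbr gaske
Hunk 4: at line 5 remove [hcegz] add [ievk,fxkkl,gbwf] -> 12 lines: mrhgp jcs kmfwy ges fpkha ievk fxkkl gbwf bvhy yubvm kbr gaske
Hunk 5: at line 5 remove [fxkkl] add [uljy,yok] -> 13 lines: mrhgp jcs kmfwy ges fpkha ievk uljy yok gbwf bvhy yubvm kbr gaske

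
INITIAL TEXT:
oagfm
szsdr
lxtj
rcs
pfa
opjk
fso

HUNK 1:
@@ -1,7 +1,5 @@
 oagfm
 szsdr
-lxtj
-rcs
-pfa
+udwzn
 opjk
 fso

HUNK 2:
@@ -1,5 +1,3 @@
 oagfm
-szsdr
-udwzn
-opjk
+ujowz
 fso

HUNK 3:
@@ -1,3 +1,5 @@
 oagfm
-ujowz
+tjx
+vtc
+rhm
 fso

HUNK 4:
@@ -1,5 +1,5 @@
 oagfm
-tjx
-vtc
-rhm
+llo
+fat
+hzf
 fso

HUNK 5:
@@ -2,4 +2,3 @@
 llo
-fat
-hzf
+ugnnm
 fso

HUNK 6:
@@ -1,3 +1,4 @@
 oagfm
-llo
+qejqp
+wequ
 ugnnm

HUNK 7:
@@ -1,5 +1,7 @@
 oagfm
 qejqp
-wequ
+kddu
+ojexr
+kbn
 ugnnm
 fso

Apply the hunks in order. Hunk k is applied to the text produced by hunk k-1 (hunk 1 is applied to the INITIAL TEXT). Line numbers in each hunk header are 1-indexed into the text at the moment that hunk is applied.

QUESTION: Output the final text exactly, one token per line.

Answer: oagfm
qejqp
kddu
ojexr
kbn
ugnnm
fso

Derivation:
Hunk 1: at line 1 remove [lxtj,rcs,pfa] add [udwzn] -> 5 lines: oagfm szsdr udwzn opjk fso
Hunk 2: at line 1 remove [szsdr,udwzn,opjk] add [ujowz] -> 3 lines: oagfm ujowz fso
Hunk 3: at line 1 remove [ujowz] add [tjx,vtc,rhm] -> 5 lines: oagfm tjx vtc rhm fso
Hunk 4: at line 1 remove [tjx,vtc,rhm] add [llo,fat,hzf] -> 5 lines: oagfm llo fat hzf fso
Hunk 5: at line 2 remove [fat,hzf] add [ugnnm] -> 4 lines: oagfm llo ugnnm fso
Hunk 6: at line 1 remove [llo] add [qejqp,wequ] -> 5 lines: oagfm qejqp wequ ugnnm fso
Hunk 7: at line 1 remove [wequ] add [kddu,ojexr,kbn] -> 7 lines: oagfm qejqp kddu ojexr kbn ugnnm fso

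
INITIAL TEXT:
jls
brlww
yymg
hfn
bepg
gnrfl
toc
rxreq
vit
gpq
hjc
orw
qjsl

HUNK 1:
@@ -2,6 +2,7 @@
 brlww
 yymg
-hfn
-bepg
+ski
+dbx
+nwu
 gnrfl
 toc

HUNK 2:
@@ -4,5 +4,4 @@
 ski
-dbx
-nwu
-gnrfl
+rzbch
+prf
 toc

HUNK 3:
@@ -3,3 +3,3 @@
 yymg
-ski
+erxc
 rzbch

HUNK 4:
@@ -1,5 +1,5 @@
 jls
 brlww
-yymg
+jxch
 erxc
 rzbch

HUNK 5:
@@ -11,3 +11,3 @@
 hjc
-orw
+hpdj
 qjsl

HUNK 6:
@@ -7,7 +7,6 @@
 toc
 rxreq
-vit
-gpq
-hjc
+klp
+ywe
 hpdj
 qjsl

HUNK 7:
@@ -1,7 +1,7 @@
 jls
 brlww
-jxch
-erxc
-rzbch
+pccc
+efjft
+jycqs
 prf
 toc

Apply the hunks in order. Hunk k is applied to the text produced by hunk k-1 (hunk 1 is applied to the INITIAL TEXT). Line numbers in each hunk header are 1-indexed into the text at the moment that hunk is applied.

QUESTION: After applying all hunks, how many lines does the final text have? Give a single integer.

Hunk 1: at line 2 remove [hfn,bepg] add [ski,dbx,nwu] -> 14 lines: jls brlww yymg ski dbx nwu gnrfl toc rxreq vit gpq hjc orw qjsl
Hunk 2: at line 4 remove [dbx,nwu,gnrfl] add [rzbch,prf] -> 13 lines: jls brlww yymg ski rzbch prf toc rxreq vit gpq hjc orw qjsl
Hunk 3: at line 3 remove [ski] add [erxc] -> 13 lines: jls brlww yymg erxc rzbch prf toc rxreq vit gpq hjc orw qjsl
Hunk 4: at line 1 remove [yymg] add [jxch] -> 13 lines: jls brlww jxch erxc rzbch prf toc rxreq vit gpq hjc orw qjsl
Hunk 5: at line 11 remove [orw] add [hpdj] -> 13 lines: jls brlww jxch erxc rzbch prf toc rxreq vit gpq hjc hpdj qjsl
Hunk 6: at line 7 remove [vit,gpq,hjc] add [klp,ywe] -> 12 lines: jls brlww jxch erxc rzbch prf toc rxreq klp ywe hpdj qjsl
Hunk 7: at line 1 remove [jxch,erxc,rzbch] add [pccc,efjft,jycqs] -> 12 lines: jls brlww pccc efjft jycqs prf toc rxreq klp ywe hpdj qjsl
Final line count: 12

Answer: 12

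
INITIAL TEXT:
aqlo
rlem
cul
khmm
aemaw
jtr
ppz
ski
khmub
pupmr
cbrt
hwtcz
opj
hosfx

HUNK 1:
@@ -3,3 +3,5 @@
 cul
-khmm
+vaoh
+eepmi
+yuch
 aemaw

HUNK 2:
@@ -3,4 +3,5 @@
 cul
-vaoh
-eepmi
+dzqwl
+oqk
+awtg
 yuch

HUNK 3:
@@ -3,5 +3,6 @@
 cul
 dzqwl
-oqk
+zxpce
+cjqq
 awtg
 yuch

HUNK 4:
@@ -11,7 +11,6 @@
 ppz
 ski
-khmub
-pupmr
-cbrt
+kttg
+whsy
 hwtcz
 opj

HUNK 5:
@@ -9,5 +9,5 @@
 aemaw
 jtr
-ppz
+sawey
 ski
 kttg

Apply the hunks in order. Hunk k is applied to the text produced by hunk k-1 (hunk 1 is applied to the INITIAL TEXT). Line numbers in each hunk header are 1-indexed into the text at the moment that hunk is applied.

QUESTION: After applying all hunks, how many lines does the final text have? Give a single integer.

Answer: 17

Derivation:
Hunk 1: at line 3 remove [khmm] add [vaoh,eepmi,yuch] -> 16 lines: aqlo rlem cul vaoh eepmi yuch aemaw jtr ppz ski khmub pupmr cbrt hwtcz opj hosfx
Hunk 2: at line 3 remove [vaoh,eepmi] add [dzqwl,oqk,awtg] -> 17 lines: aqlo rlem cul dzqwl oqk awtg yuch aemaw jtr ppz ski khmub pupmr cbrt hwtcz opj hosfx
Hunk 3: at line 3 remove [oqk] add [zxpce,cjqq] -> 18 lines: aqlo rlem cul dzqwl zxpce cjqq awtg yuch aemaw jtr ppz ski khmub pupmr cbrt hwtcz opj hosfx
Hunk 4: at line 11 remove [khmub,pupmr,cbrt] add [kttg,whsy] -> 17 lines: aqlo rlem cul dzqwl zxpce cjqq awtg yuch aemaw jtr ppz ski kttg whsy hwtcz opj hosfx
Hunk 5: at line 9 remove [ppz] add [sawey] -> 17 lines: aqlo rlem cul dzqwl zxpce cjqq awtg yuch aemaw jtr sawey ski kttg whsy hwtcz opj hosfx
Final line count: 17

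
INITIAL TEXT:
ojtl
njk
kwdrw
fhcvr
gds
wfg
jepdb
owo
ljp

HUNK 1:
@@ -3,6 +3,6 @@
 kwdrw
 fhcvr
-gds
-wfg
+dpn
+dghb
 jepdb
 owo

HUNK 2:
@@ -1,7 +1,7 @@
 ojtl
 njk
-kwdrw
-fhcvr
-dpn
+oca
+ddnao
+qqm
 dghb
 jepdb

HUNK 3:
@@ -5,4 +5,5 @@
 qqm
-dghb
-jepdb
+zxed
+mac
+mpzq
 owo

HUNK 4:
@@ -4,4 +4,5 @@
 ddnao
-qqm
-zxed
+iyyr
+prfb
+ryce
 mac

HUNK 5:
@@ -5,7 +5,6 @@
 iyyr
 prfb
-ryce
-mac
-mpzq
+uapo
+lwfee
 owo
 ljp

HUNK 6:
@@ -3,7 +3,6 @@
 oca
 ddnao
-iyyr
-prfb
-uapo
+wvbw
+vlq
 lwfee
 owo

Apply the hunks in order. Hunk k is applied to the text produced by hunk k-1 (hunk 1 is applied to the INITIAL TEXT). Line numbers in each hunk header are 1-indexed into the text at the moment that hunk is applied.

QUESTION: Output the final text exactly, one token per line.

Hunk 1: at line 3 remove [gds,wfg] add [dpn,dghb] -> 9 lines: ojtl njk kwdrw fhcvr dpn dghb jepdb owo ljp
Hunk 2: at line 1 remove [kwdrw,fhcvr,dpn] add [oca,ddnao,qqm] -> 9 lines: ojtl njk oca ddnao qqm dghb jepdb owo ljp
Hunk 3: at line 5 remove [dghb,jepdb] add [zxed,mac,mpzq] -> 10 lines: ojtl njk oca ddnao qqm zxed mac mpzq owo ljp
Hunk 4: at line 4 remove [qqm,zxed] add [iyyr,prfb,ryce] -> 11 lines: ojtl njk oca ddnao iyyr prfb ryce mac mpzq owo ljp
Hunk 5: at line 5 remove [ryce,mac,mpzq] add [uapo,lwfee] -> 10 lines: ojtl njk oca ddnao iyyr prfb uapo lwfee owo ljp
Hunk 6: at line 3 remove [iyyr,prfb,uapo] add [wvbw,vlq] -> 9 lines: ojtl njk oca ddnao wvbw vlq lwfee owo ljp

Answer: ojtl
njk
oca
ddnao
wvbw
vlq
lwfee
owo
ljp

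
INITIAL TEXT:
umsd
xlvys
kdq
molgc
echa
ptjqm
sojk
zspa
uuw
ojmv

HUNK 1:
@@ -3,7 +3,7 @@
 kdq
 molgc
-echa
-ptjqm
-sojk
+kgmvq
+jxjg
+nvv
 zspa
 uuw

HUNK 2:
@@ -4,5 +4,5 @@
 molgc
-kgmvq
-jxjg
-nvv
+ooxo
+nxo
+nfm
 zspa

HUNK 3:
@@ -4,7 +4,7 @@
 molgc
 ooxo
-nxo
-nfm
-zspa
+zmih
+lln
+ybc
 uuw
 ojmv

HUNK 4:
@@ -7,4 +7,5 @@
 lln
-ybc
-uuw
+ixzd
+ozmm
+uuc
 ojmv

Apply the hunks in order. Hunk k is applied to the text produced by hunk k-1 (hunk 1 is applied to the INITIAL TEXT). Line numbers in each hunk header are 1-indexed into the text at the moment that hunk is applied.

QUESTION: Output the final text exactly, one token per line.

Hunk 1: at line 3 remove [echa,ptjqm,sojk] add [kgmvq,jxjg,nvv] -> 10 lines: umsd xlvys kdq molgc kgmvq jxjg nvv zspa uuw ojmv
Hunk 2: at line 4 remove [kgmvq,jxjg,nvv] add [ooxo,nxo,nfm] -> 10 lines: umsd xlvys kdq molgc ooxo nxo nfm zspa uuw ojmv
Hunk 3: at line 4 remove [nxo,nfm,zspa] add [zmih,lln,ybc] -> 10 lines: umsd xlvys kdq molgc ooxo zmih lln ybc uuw ojmv
Hunk 4: at line 7 remove [ybc,uuw] add [ixzd,ozmm,uuc] -> 11 lines: umsd xlvys kdq molgc ooxo zmih lln ixzd ozmm uuc ojmv

Answer: umsd
xlvys
kdq
molgc
ooxo
zmih
lln
ixzd
ozmm
uuc
ojmv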